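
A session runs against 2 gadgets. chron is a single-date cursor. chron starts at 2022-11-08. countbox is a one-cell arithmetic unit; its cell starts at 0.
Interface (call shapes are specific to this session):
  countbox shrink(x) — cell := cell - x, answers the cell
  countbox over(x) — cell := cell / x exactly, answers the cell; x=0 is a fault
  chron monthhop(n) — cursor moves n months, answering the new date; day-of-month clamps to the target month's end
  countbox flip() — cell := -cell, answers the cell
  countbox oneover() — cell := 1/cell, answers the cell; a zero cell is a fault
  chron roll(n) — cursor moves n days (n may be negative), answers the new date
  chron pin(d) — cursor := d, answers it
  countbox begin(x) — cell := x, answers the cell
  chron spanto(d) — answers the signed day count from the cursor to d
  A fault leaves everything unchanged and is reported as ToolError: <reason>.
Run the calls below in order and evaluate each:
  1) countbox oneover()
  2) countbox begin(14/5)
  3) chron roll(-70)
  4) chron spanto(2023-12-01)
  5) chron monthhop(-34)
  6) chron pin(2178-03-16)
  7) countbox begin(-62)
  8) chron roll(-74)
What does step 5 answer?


Answer: 2019-10-30

Derivation:
> countbox oneover
  ToolError: reciprocal of zero
> countbox begin x→14/5
  14/5
> chron roll n→-70
  2022-08-30
> chron spanto d→2023-12-01
  458
> chron monthhop n→-34
  2019-10-30
> chron pin d→2178-03-16
  2178-03-16
> countbox begin x→-62
  -62
> chron roll n→-74
  2178-01-01


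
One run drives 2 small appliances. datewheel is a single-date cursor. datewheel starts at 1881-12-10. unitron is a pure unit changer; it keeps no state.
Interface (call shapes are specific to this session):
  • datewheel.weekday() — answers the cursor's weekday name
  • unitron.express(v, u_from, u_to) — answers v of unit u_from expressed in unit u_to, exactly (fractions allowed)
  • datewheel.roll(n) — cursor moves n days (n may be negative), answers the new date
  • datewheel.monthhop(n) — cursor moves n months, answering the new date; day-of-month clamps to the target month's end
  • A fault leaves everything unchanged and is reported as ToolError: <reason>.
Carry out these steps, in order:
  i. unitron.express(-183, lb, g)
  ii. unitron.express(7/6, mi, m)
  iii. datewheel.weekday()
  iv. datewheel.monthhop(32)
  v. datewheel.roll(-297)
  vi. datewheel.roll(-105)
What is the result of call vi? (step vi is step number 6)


;; 1. unitron.express(v=-183, u_from=lb, u_to=g) ~> -8300740371/100000
;; 2. unitron.express(v=7/6, u_from=mi, u_to=m) ~> 234696/125
;; 3. datewheel.weekday() ~> Saturday
;; 4. datewheel.monthhop(n=32) ~> 1884-08-10
;; 5. datewheel.roll(n=-297) ~> 1883-10-18
;; 6. datewheel.roll(n=-105) ~> 1883-07-05

Answer: 1883-07-05


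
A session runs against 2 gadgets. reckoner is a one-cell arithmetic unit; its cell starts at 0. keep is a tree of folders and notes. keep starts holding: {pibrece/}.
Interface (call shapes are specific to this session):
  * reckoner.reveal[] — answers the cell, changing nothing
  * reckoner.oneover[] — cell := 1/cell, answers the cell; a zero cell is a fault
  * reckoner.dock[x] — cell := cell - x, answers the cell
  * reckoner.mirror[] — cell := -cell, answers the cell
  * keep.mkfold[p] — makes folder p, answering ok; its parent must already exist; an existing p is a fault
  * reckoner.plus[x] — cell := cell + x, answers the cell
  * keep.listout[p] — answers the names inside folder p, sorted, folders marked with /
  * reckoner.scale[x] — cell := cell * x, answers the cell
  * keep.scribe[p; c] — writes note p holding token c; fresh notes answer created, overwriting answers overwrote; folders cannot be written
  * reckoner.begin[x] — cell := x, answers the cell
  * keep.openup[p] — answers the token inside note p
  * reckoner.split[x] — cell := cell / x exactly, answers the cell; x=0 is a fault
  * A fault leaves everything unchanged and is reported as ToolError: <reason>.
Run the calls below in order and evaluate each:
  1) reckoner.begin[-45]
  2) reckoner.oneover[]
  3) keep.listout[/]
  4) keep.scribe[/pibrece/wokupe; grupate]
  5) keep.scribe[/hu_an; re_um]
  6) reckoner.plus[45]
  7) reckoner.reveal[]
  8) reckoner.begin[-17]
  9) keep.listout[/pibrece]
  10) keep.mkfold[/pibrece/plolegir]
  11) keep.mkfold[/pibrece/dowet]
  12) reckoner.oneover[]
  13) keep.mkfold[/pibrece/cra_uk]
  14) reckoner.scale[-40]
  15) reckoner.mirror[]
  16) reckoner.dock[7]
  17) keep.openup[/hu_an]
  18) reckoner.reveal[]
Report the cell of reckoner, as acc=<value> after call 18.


~$ reckoner.begin -45
  -45
~$ reckoner.oneover
  -1/45
~$ keep.listout /
  [pibrece/]
~$ keep.scribe /pibrece/wokupe grupate
  created
~$ keep.scribe /hu_an re_um
  created
~$ reckoner.plus 45
  2024/45
~$ reckoner.reveal
  2024/45
~$ reckoner.begin -17
  -17
~$ keep.listout /pibrece
  [wokupe]
~$ keep.mkfold /pibrece/plolegir
  ok
~$ keep.mkfold /pibrece/dowet
  ok
~$ reckoner.oneover
  -1/17
~$ keep.mkfold /pibrece/cra_uk
  ok
~$ reckoner.scale -40
  40/17
~$ reckoner.mirror
  -40/17
~$ reckoner.dock 7
  -159/17
~$ keep.openup /hu_an
  re_um
~$ reckoner.reveal
  -159/17

Answer: acc=-159/17


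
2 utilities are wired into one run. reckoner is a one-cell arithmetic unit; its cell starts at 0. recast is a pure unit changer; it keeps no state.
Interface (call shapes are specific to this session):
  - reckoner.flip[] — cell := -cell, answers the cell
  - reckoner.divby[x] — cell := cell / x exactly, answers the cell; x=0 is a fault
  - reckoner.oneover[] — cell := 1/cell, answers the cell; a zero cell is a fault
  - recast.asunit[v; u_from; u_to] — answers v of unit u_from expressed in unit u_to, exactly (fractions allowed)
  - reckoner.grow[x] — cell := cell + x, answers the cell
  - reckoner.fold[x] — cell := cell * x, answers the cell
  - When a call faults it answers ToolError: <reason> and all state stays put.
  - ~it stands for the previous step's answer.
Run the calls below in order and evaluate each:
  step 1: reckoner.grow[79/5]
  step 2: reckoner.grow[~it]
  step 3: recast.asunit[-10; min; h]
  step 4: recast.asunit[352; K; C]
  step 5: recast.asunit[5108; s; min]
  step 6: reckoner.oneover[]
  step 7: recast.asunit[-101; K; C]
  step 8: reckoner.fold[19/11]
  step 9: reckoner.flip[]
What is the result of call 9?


Step: grow[x→79/5]
Result: 79/5
Step: grow[x→~it]
Result: 158/5
Step: asunit[v→-10; u_from→min; u_to→h]
Result: -1/6
Step: asunit[v→352; u_from→K; u_to→C]
Result: 1577/20
Step: asunit[v→5108; u_from→s; u_to→min]
Result: 1277/15
Step: oneover[]
Result: 5/158
Step: asunit[v→-101; u_from→K; u_to→C]
Result: -7483/20
Step: fold[x→19/11]
Result: 95/1738
Step: flip[]
Result: -95/1738

Answer: -95/1738


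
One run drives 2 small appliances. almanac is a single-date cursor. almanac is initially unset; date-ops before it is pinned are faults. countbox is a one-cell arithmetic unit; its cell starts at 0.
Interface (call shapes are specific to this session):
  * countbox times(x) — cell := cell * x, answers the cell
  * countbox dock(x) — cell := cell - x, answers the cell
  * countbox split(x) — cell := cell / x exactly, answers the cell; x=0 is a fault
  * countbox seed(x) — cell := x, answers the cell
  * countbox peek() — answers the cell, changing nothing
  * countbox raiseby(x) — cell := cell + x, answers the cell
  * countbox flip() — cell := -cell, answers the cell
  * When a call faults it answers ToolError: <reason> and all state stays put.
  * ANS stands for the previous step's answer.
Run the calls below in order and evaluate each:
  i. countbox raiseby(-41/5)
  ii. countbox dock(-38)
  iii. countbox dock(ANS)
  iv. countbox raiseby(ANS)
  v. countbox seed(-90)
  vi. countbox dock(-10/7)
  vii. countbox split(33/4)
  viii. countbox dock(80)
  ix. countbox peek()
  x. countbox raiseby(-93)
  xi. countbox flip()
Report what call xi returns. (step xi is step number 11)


>> countbox raiseby(-41/5)
<< -41/5
>> countbox dock(-38)
<< 149/5
>> countbox dock(ANS)
<< 0
>> countbox raiseby(ANS)
<< 0
>> countbox seed(-90)
<< -90
>> countbox dock(-10/7)
<< -620/7
>> countbox split(33/4)
<< -2480/231
>> countbox dock(80)
<< -20960/231
>> countbox peek()
<< -20960/231
>> countbox raiseby(-93)
<< -42443/231
>> countbox flip()
<< 42443/231

Answer: 42443/231


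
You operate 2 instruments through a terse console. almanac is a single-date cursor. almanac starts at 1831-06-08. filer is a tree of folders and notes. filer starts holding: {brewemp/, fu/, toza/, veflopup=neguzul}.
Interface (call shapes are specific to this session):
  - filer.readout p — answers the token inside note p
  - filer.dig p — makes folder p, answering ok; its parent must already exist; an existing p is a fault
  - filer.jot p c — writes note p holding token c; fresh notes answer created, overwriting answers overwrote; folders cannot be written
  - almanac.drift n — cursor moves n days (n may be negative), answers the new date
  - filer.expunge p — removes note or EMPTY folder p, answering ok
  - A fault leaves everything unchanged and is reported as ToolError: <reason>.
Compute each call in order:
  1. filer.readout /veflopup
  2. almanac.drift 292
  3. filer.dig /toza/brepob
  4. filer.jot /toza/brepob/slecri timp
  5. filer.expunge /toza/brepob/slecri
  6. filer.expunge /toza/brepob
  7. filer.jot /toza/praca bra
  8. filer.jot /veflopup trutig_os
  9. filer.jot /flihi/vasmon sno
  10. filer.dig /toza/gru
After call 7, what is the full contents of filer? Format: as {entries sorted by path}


Answer: {brewemp/, fu/, toza/, toza/praca=bra, veflopup=neguzul}

Derivation:
I use readout with /veflopup, giving neguzul.
I call drift with 292, yielding 1832-03-26.
Calling dig with /toza/brepob, and see ok.
I run jot with /toza/brepob/slecri, timp, giving created.
I use expunge with /toza/brepob/slecri, and observe ok.
Calling expunge with /toza/brepob, giving ok.
Now I run jot with /toza/praca, bra: created.
I call jot with /veflopup, trutig_os: overwrote.
Calling jot with /flihi/vasmon, sno, — result: ToolError: no parent.
Invoking dig with /toza/gru, and see ok.


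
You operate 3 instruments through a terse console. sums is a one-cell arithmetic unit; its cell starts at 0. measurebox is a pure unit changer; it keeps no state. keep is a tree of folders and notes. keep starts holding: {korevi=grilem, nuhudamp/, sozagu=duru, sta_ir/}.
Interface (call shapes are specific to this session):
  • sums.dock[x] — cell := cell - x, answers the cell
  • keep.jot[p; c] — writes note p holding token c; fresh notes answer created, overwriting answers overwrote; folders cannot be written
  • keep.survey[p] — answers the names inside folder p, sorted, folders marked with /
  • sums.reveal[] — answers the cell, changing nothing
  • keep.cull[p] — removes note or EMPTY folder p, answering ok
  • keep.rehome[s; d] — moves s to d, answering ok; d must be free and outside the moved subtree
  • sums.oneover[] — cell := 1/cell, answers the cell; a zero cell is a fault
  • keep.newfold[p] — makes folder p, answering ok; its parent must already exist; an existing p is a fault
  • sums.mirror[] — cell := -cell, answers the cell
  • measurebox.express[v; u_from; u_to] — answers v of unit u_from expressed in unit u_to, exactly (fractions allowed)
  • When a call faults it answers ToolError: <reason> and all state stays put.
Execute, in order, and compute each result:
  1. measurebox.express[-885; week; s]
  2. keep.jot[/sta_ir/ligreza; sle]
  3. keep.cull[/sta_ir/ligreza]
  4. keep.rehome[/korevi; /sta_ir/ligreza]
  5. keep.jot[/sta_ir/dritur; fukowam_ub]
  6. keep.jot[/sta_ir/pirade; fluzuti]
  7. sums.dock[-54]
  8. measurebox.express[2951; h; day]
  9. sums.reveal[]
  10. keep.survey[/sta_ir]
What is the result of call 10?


Answer: [dritur, ligreza, pirade]

Derivation:
> express v=-885 u_from=week u_to=s
:: -535248000
> jot p=/sta_ir/ligreza c=sle
:: created
> cull p=/sta_ir/ligreza
:: ok
> rehome s=/korevi d=/sta_ir/ligreza
:: ok
> jot p=/sta_ir/dritur c=fukowam_ub
:: created
> jot p=/sta_ir/pirade c=fluzuti
:: created
> dock x=-54
:: 54
> express v=2951 u_from=h u_to=day
:: 2951/24
> reveal
:: 54
> survey p=/sta_ir
:: [dritur, ligreza, pirade]


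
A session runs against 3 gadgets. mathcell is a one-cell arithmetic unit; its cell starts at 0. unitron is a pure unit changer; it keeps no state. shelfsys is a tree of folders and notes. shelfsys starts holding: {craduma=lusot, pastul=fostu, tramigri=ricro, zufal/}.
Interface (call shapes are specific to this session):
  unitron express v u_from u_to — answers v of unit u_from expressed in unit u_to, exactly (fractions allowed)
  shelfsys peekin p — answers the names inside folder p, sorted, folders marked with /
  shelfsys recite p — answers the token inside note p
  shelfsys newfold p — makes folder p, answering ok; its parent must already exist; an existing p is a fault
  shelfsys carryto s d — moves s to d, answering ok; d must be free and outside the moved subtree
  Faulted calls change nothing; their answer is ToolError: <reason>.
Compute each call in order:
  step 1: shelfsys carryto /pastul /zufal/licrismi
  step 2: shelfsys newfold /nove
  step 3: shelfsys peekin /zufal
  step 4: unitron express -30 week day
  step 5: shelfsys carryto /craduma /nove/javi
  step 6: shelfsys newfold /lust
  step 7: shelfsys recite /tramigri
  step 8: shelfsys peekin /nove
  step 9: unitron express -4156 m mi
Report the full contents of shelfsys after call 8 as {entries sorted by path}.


I use shelfsys carryto with s=/pastul, d=/zufal/licrismi, and get ok.
I use shelfsys newfold with p=/nove, — result: ok.
I use shelfsys peekin with p=/zufal, → [licrismi].
Using unitron express with v=-30, u_from=week, u_to=day: -210.
I invoke shelfsys carryto with s=/craduma, d=/nove/javi, which returns ok.
Calling shelfsys newfold with p=/lust, and observe ok.
Using shelfsys recite with p=/tramigri, yielding ricro.
Then shelfsys peekin with p=/nove, and get [javi].
I invoke unitron express with v=-4156, u_from=m, u_to=mi, — result: -129875/50292.

Answer: {lust/, nove/, nove/javi=lusot, tramigri=ricro, zufal/, zufal/licrismi=fostu}


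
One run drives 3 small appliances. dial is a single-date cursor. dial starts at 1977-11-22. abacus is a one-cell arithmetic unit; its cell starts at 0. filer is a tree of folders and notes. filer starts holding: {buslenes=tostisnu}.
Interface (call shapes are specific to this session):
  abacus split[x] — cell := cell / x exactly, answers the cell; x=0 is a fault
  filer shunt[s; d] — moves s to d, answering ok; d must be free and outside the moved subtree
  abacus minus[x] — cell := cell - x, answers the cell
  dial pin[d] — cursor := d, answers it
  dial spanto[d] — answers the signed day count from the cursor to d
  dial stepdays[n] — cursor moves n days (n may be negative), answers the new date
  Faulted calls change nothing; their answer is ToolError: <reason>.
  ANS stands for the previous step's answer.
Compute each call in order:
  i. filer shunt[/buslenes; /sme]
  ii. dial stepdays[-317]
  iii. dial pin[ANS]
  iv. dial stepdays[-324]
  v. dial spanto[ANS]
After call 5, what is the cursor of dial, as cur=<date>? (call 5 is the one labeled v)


Answer: cur=1976-02-20

Derivation:
CALL filer shunt[s→/buslenes; d→/sme]
RET  ok
CALL dial stepdays[n→-317]
RET  1977-01-09
CALL dial pin[d→ANS]
RET  1977-01-09
CALL dial stepdays[n→-324]
RET  1976-02-20
CALL dial spanto[d→ANS]
RET  0


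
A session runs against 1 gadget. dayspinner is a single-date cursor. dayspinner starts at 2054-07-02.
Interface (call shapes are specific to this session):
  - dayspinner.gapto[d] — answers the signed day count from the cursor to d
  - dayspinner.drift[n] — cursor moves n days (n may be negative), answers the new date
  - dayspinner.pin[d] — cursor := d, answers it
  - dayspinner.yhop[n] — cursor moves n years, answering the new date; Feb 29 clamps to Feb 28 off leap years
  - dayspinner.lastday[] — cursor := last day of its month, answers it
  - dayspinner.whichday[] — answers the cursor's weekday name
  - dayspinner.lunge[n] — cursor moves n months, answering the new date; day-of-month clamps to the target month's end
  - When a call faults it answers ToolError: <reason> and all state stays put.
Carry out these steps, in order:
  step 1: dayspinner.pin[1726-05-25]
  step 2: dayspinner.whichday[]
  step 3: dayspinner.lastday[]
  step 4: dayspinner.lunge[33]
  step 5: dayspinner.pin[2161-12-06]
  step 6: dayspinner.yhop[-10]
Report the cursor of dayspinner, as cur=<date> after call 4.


Next I call dayspinner.pin(d→1726-05-25), giving 1726-05-25.
Calling dayspinner.whichday(), → Saturday.
I run dayspinner.lastday(), and observe 1726-05-31.
I call dayspinner.lunge(n→33), and observe 1729-02-28.
I call dayspinner.pin(d→2161-12-06), — result: 2161-12-06.
Then dayspinner.yhop(n→-10), which returns 2151-12-06.

Answer: cur=1729-02-28


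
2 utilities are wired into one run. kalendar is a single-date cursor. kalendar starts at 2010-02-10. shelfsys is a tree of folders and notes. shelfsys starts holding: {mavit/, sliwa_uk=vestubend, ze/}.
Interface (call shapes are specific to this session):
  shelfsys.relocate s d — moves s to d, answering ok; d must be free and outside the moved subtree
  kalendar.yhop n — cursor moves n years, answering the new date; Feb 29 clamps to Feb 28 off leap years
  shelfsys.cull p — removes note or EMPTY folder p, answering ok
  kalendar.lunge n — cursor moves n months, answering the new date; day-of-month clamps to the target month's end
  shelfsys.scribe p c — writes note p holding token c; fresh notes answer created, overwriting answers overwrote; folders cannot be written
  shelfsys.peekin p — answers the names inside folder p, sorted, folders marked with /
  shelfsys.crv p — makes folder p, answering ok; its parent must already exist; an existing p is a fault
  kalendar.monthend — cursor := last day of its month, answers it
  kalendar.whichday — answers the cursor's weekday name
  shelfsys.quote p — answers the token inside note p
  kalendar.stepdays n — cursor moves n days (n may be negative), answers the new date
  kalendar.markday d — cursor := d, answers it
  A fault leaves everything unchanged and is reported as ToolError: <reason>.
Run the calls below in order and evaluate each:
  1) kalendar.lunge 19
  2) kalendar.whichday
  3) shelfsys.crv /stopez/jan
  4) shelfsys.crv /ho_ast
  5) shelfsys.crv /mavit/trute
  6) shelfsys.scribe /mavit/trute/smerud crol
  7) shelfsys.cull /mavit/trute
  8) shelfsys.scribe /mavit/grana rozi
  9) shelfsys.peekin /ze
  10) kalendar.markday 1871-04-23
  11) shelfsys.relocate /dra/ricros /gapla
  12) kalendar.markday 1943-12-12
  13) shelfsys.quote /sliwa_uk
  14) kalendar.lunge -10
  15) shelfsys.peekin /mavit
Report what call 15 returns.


Answer: [grana, trute/]

Derivation:
-> kalendar.lunge(19)
<- 2011-09-10
-> kalendar.whichday()
<- Saturday
-> shelfsys.crv(/stopez/jan)
<- ToolError: no parent
-> shelfsys.crv(/ho_ast)
<- ok
-> shelfsys.crv(/mavit/trute)
<- ok
-> shelfsys.scribe(/mavit/trute/smerud, crol)
<- created
-> shelfsys.cull(/mavit/trute)
<- ToolError: not empty
-> shelfsys.scribe(/mavit/grana, rozi)
<- created
-> shelfsys.peekin(/ze)
<- []
-> kalendar.markday(1871-04-23)
<- 1871-04-23
-> shelfsys.relocate(/dra/ricros, /gapla)
<- ToolError: not found
-> kalendar.markday(1943-12-12)
<- 1943-12-12
-> shelfsys.quote(/sliwa_uk)
<- vestubend
-> kalendar.lunge(-10)
<- 1943-02-12
-> shelfsys.peekin(/mavit)
<- [grana, trute/]


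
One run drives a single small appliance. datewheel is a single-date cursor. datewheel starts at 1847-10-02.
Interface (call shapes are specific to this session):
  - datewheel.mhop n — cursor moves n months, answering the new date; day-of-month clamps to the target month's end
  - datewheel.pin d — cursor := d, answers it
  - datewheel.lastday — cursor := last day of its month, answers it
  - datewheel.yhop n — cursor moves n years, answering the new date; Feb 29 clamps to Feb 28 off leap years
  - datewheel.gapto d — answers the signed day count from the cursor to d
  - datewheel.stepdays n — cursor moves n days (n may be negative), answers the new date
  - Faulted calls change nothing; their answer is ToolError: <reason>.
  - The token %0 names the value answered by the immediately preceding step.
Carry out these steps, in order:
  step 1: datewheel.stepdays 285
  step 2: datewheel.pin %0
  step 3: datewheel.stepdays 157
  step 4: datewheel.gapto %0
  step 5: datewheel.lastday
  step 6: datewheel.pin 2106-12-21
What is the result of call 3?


Answer: 1848-12-17

Derivation:
! datewheel.stepdays(n='285') -> 1848-07-13
! datewheel.pin(d='%0') -> 1848-07-13
! datewheel.stepdays(n='157') -> 1848-12-17
! datewheel.gapto(d='%0') -> 0
! datewheel.lastday() -> 1848-12-31
! datewheel.pin(d='2106-12-21') -> 2106-12-21


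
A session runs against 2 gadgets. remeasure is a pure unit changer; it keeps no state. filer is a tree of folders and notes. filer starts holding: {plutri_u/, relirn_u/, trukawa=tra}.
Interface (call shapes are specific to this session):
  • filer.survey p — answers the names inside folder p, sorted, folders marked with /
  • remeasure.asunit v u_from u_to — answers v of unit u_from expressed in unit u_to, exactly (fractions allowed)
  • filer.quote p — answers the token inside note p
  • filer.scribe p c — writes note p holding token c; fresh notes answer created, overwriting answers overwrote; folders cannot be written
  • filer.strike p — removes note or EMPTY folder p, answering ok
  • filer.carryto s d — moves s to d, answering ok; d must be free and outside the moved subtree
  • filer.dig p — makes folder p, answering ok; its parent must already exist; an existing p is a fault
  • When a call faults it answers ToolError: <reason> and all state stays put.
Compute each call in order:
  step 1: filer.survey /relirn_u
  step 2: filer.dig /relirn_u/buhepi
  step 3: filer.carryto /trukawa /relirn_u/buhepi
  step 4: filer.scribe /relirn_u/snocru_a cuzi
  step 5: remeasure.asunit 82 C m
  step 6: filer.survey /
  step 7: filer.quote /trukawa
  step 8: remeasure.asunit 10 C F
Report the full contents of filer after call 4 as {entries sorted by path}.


>>> filer.survey /relirn_u
:: []
>>> filer.dig /relirn_u/buhepi
:: ok
>>> filer.carryto /trukawa /relirn_u/buhepi
:: ToolError: exists
>>> filer.scribe /relirn_u/snocru_a cuzi
:: created
>>> remeasure.asunit 82 C m
:: ToolError: incompatible units
>>> filer.survey /
:: [plutri_u/, relirn_u/, trukawa]
>>> filer.quote /trukawa
:: tra
>>> remeasure.asunit 10 C F
:: 50

Answer: {plutri_u/, relirn_u/, relirn_u/buhepi/, relirn_u/snocru_a=cuzi, trukawa=tra}


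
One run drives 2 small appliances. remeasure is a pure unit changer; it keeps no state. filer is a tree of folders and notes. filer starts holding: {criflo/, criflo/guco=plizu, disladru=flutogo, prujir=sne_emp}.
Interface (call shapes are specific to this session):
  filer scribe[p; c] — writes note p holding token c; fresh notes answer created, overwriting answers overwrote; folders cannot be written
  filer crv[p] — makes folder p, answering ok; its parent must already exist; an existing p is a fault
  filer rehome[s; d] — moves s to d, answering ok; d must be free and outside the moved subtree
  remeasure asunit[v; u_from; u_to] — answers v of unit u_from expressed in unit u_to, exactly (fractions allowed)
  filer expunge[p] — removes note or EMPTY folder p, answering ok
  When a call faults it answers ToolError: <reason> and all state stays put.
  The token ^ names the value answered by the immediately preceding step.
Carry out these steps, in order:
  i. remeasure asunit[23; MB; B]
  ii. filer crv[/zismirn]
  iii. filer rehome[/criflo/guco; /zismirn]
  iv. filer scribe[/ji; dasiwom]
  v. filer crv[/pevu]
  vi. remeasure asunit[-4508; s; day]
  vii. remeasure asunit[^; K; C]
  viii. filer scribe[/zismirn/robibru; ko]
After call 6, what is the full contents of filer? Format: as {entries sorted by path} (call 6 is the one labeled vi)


Answer: {criflo/, criflo/guco=plizu, disladru=flutogo, ji=dasiwom, pevu/, prujir=sne_emp, zismirn/}

Derivation:
CALL remeasure asunit[v='23'; u_from='MB'; u_to='B']
RET  23000000
CALL filer crv[p='/zismirn']
RET  ok
CALL filer rehome[s='/criflo/guco'; d='/zismirn']
RET  ToolError: exists
CALL filer scribe[p='/ji'; c='dasiwom']
RET  created
CALL filer crv[p='/pevu']
RET  ok
CALL remeasure asunit[v='-4508'; u_from='s'; u_to='day']
RET  -1127/21600
CALL remeasure asunit[v='^'; u_from='K'; u_to='C']
RET  -5901167/21600
CALL filer scribe[p='/zismirn/robibru'; c='ko']
RET  created


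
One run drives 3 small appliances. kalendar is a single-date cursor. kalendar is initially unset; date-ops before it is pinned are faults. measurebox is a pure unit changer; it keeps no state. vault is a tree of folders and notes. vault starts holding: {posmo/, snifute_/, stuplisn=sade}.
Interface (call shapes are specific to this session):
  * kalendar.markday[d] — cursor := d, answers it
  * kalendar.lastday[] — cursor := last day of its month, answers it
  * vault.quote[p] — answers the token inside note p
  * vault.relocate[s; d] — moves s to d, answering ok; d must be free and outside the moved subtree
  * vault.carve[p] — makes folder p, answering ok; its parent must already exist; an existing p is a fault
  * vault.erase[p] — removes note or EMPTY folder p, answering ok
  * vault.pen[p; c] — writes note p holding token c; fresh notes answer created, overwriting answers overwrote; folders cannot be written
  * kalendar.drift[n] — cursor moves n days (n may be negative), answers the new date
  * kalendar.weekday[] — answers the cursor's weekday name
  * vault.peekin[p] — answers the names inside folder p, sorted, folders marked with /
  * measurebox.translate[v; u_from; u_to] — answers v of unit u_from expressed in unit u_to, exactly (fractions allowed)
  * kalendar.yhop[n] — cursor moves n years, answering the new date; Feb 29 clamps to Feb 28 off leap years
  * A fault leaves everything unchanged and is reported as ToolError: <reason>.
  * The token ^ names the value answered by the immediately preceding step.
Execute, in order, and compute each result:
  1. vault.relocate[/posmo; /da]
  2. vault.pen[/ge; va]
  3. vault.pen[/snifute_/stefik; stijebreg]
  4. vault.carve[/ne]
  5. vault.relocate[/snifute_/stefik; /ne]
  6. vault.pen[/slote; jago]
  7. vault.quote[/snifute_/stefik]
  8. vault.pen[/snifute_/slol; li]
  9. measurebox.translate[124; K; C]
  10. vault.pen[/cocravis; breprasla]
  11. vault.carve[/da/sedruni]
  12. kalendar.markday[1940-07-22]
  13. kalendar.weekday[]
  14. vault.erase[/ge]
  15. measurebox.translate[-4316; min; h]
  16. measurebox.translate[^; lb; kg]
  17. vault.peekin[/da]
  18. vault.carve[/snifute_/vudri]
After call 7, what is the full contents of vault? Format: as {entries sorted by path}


Answer: {da/, ge=va, ne/, slote=jago, snifute_/, snifute_/stefik=stijebreg, stuplisn=sade}

Derivation:
% vault.relocate s='/posmo' d='/da'
= ok
% vault.pen p='/ge' c='va'
= created
% vault.pen p='/snifute_/stefik' c='stijebreg'
= created
% vault.carve p='/ne'
= ok
% vault.relocate s='/snifute_/stefik' d='/ne'
= ToolError: exists
% vault.pen p='/slote' c='jago'
= created
% vault.quote p='/snifute_/stefik'
= stijebreg
% vault.pen p='/snifute_/slol' c='li'
= created
% measurebox.translate v='124' u_from='K' u_to='C'
= -2983/20
% vault.pen p='/cocravis' c='breprasla'
= created
% vault.carve p='/da/sedruni'
= ok
% kalendar.markday d='1940-07-22'
= 1940-07-22
% kalendar.weekday
= Monday
% vault.erase p='/ge'
= ok
% measurebox.translate v='-4316' u_from='min' u_to='h'
= -1079/15
% measurebox.translate v='^' u_from='lb' u_to='kg'
= -48942616723/1500000000
% vault.peekin p='/da'
= [sedruni/]
% vault.carve p='/snifute_/vudri'
= ok


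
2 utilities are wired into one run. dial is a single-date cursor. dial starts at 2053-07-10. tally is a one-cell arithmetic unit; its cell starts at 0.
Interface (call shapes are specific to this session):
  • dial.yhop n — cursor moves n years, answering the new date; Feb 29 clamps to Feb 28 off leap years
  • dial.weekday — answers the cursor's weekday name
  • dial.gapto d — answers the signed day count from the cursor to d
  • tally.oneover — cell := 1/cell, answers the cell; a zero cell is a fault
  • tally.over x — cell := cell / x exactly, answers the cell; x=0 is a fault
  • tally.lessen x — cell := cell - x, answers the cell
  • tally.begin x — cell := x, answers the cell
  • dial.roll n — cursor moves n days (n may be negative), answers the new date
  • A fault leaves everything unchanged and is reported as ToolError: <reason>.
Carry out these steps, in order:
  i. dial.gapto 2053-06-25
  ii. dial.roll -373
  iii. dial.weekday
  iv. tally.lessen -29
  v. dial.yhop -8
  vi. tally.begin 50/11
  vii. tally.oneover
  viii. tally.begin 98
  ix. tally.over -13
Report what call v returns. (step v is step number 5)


Answer: 2044-07-02

Derivation:
-- gapto(d: 2053-06-25) => -15
-- roll(n: -373) => 2052-07-02
-- weekday() => Tuesday
-- lessen(x: -29) => 29
-- yhop(n: -8) => 2044-07-02
-- begin(x: 50/11) => 50/11
-- oneover() => 11/50
-- begin(x: 98) => 98
-- over(x: -13) => -98/13


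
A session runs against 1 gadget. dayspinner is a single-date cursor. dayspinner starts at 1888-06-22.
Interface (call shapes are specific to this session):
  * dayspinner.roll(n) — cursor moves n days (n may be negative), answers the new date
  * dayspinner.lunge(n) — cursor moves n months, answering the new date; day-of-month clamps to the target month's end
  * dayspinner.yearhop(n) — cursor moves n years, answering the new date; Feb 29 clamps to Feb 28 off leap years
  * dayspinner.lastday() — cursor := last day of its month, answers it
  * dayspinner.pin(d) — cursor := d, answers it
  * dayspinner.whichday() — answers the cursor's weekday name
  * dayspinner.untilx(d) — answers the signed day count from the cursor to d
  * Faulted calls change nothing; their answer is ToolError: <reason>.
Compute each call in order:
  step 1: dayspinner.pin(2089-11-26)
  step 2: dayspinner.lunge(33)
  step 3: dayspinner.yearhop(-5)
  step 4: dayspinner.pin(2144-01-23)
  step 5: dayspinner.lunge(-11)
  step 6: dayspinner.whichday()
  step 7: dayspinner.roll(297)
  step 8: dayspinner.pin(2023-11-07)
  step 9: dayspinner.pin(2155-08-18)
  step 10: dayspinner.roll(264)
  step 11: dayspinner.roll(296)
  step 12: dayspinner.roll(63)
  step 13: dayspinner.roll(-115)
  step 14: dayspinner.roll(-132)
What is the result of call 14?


Then pin passing d→2089-11-26, — result: 2089-11-26.
I invoke lunge passing n→33, yielding 2092-08-26.
Calling yearhop passing n→-5: 2087-08-26.
Then pin passing d→2144-01-23, and get 2144-01-23.
I try lunge passing n→-11, and see 2143-02-23.
Now I run whichday, and see Saturday.
Using roll passing n→297, yielding 2143-12-17.
Using pin passing d→2023-11-07, and get 2023-11-07.
Now I run pin passing d→2155-08-18: 2155-08-18.
Now I run roll passing n→264, yielding 2156-05-08.
Invoking roll passing n→296, — result: 2157-02-28.
Now I run roll passing n→63, → 2157-05-02.
I call roll passing n→-115, which returns 2157-01-07.
I invoke roll passing n→-132, giving 2156-08-28.

Answer: 2156-08-28


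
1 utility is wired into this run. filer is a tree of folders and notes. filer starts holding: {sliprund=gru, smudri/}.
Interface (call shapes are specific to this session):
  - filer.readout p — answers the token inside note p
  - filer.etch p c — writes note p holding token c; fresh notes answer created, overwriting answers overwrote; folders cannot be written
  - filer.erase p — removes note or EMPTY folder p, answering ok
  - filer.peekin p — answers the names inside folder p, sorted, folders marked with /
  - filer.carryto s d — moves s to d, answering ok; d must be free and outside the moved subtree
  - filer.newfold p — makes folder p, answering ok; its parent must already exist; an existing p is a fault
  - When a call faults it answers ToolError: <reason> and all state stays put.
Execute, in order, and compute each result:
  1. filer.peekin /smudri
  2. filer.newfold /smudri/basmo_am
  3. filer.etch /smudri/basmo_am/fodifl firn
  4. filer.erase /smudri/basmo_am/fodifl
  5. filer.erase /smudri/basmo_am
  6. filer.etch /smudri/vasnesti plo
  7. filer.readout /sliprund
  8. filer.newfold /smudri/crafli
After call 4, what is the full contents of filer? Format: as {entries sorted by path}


→ peekin(p: /smudri)
← []
→ newfold(p: /smudri/basmo_am)
← ok
→ etch(p: /smudri/basmo_am/fodifl, c: firn)
← created
→ erase(p: /smudri/basmo_am/fodifl)
← ok
→ erase(p: /smudri/basmo_am)
← ok
→ etch(p: /smudri/vasnesti, c: plo)
← created
→ readout(p: /sliprund)
← gru
→ newfold(p: /smudri/crafli)
← ok

Answer: {sliprund=gru, smudri/, smudri/basmo_am/}


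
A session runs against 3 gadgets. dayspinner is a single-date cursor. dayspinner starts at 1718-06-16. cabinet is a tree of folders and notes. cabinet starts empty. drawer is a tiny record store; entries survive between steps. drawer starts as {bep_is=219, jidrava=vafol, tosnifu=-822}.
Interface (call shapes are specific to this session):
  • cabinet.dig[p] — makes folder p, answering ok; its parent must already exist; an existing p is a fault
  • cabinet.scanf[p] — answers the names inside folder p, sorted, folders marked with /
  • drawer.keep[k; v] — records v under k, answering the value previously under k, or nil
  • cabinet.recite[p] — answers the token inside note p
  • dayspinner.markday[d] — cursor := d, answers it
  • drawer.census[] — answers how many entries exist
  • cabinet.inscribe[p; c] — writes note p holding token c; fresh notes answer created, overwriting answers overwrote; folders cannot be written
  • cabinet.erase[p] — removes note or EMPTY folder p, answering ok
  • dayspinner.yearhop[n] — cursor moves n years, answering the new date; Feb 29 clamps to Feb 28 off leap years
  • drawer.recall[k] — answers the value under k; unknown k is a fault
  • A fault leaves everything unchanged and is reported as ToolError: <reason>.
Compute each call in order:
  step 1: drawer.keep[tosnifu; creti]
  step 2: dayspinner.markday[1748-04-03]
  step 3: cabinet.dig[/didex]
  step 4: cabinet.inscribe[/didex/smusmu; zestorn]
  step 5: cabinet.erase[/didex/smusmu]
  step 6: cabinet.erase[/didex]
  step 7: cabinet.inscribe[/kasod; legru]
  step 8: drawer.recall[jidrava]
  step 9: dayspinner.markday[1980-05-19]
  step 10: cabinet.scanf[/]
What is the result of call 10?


! drawer.keep(k='tosnifu', v='creti') ~> -822
! dayspinner.markday(d='1748-04-03') ~> 1748-04-03
! cabinet.dig(p='/didex') ~> ok
! cabinet.inscribe(p='/didex/smusmu', c='zestorn') ~> created
! cabinet.erase(p='/didex/smusmu') ~> ok
! cabinet.erase(p='/didex') ~> ok
! cabinet.inscribe(p='/kasod', c='legru') ~> created
! drawer.recall(k='jidrava') ~> vafol
! dayspinner.markday(d='1980-05-19') ~> 1980-05-19
! cabinet.scanf(p='/') ~> [kasod]

Answer: [kasod]


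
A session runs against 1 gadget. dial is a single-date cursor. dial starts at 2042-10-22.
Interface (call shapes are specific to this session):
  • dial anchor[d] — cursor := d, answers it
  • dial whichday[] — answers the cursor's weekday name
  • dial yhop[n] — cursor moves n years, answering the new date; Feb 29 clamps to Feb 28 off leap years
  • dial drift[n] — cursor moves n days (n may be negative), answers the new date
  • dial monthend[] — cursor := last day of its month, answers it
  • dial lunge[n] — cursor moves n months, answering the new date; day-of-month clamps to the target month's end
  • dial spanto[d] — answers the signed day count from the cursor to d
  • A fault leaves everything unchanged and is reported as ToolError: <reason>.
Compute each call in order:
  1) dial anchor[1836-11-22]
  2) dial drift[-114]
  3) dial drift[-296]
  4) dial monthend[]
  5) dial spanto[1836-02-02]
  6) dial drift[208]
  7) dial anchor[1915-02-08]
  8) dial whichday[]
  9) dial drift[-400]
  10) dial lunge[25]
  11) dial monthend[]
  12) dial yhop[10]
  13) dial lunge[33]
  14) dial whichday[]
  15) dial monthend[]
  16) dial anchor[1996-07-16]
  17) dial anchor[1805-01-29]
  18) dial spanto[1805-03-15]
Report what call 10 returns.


Answer: 1916-02-04

Derivation:
Step: dial anchor[d: 1836-11-22]
Result: 1836-11-22
Step: dial drift[n: -114]
Result: 1836-07-31
Step: dial drift[n: -296]
Result: 1835-10-09
Step: dial monthend[]
Result: 1835-10-31
Step: dial spanto[d: 1836-02-02]
Result: 94
Step: dial drift[n: 208]
Result: 1836-05-26
Step: dial anchor[d: 1915-02-08]
Result: 1915-02-08
Step: dial whichday[]
Result: Monday
Step: dial drift[n: -400]
Result: 1914-01-04
Step: dial lunge[n: 25]
Result: 1916-02-04
Step: dial monthend[]
Result: 1916-02-29
Step: dial yhop[n: 10]
Result: 1926-02-28
Step: dial lunge[n: 33]
Result: 1928-11-28
Step: dial whichday[]
Result: Wednesday
Step: dial monthend[]
Result: 1928-11-30
Step: dial anchor[d: 1996-07-16]
Result: 1996-07-16
Step: dial anchor[d: 1805-01-29]
Result: 1805-01-29
Step: dial spanto[d: 1805-03-15]
Result: 45


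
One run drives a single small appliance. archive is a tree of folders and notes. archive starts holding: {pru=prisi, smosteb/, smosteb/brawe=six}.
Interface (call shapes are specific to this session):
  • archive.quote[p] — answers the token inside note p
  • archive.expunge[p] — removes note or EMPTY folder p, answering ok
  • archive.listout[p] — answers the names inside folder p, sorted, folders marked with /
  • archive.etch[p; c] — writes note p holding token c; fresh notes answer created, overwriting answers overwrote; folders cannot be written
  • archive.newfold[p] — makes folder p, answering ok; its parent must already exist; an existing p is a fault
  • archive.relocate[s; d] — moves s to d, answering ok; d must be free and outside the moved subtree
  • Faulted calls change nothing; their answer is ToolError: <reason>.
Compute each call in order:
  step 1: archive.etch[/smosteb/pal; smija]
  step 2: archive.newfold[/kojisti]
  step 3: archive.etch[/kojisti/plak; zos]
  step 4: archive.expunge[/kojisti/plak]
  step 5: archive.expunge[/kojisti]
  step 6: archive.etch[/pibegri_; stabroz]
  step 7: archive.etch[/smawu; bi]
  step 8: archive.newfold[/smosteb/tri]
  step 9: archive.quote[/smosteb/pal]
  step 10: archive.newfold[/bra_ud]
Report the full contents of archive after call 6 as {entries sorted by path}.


Answer: {pibegri_=stabroz, pru=prisi, smosteb/, smosteb/brawe=six, smosteb/pal=smija}

Derivation:
>>> etch p→/smosteb/pal c→smija
  created
>>> newfold p→/kojisti
  ok
>>> etch p→/kojisti/plak c→zos
  created
>>> expunge p→/kojisti/plak
  ok
>>> expunge p→/kojisti
  ok
>>> etch p→/pibegri_ c→stabroz
  created
>>> etch p→/smawu c→bi
  created
>>> newfold p→/smosteb/tri
  ok
>>> quote p→/smosteb/pal
  smija
>>> newfold p→/bra_ud
  ok


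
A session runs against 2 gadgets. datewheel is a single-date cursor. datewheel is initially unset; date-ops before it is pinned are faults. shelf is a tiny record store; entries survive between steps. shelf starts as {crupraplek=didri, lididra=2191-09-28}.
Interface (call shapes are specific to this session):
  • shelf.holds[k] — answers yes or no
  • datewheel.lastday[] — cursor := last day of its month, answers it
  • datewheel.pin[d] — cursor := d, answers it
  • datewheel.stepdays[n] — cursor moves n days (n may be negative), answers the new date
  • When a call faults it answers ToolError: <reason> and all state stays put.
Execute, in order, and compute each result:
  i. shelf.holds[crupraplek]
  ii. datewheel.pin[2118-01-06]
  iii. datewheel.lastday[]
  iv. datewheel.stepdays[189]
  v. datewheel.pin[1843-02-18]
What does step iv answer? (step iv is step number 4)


==> holds(k→crupraplek)
<== yes
==> pin(d→2118-01-06)
<== 2118-01-06
==> lastday()
<== 2118-01-31
==> stepdays(n→189)
<== 2118-08-08
==> pin(d→1843-02-18)
<== 1843-02-18

Answer: 2118-08-08


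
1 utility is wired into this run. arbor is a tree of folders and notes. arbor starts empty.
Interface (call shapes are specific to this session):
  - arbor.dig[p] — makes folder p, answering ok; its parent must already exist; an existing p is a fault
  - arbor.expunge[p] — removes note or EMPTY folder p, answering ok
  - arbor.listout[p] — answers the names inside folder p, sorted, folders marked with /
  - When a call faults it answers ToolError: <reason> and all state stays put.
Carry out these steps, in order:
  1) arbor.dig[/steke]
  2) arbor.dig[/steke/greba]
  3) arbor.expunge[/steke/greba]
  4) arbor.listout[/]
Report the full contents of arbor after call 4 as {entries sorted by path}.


~$ arbor.dig p→/steke
:: ok
~$ arbor.dig p→/steke/greba
:: ok
~$ arbor.expunge p→/steke/greba
:: ok
~$ arbor.listout p→/
:: [steke/]

Answer: {steke/}
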